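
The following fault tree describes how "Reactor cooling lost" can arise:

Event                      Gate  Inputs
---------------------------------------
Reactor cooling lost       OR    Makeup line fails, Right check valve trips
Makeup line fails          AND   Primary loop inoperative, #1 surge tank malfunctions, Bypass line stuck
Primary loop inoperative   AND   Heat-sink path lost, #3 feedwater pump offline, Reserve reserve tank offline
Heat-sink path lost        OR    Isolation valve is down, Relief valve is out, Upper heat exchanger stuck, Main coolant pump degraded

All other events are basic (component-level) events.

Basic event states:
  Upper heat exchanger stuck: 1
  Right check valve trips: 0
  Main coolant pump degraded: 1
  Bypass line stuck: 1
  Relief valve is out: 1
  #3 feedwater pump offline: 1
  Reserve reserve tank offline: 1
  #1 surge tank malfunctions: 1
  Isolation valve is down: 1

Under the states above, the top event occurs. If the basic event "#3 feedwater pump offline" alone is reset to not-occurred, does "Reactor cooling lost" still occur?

Counterfactual: set "#3 feedwater pump offline" to not occurred.
Heat-sink path lost [OR]: Isolation valve is down=occurs, Relief valve is out=occurs, Upper heat exchanger stuck=occurs, Main coolant pump degraded=occurs → at least one input occurs → occurs.
Primary loop inoperative [AND]: Heat-sink path lost=occurs, #3 feedwater pump offline=not, Reserve reserve tank offline=occurs → not all inputs occur → does not occur.
Makeup line fails [AND]: Primary loop inoperative=not, #1 surge tank malfunctions=occurs, Bypass line stuck=occurs → not all inputs occur → does not occur.
Reactor cooling lost [OR]: Makeup line fails=not, Right check valve trips=not → no input occurs → does not occur.

No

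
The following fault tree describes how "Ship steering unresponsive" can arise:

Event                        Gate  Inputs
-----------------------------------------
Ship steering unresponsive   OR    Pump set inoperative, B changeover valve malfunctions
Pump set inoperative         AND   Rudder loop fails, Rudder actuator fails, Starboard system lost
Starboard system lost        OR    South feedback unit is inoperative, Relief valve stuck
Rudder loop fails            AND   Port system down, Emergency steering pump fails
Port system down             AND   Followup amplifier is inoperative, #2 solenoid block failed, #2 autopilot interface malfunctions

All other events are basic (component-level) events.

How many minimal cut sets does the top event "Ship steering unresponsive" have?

Port system down [AND]: one cut set from each child combined → 1 × 1 × 1 = 1 cut set(s).
Rudder loop fails [AND]: one cut set from each child combined → 1 × 1 = 1 cut set(s).
Starboard system lost [OR]: union of children's cut sets → 2 cut set(s).
Pump set inoperative [AND]: one cut set from each child combined → 1 × 1 × 2 = 2 cut set(s).
Ship steering unresponsive [OR]: union of children's cut sets → 3 cut set(s).
Minimal cut sets: {#2 autopilot interface malfunctions, #2 solenoid block failed, Emergency steering pump fails, Followup amplifier is inoperative, Rudder actuator fails, South feedback unit is inoperative}; {#2 autopilot interface malfunctions, #2 solenoid block failed, Emergency steering pump fails, Followup amplifier is inoperative, Relief valve stuck, Rudder actuator fails}; {B changeover valve malfunctions}.

3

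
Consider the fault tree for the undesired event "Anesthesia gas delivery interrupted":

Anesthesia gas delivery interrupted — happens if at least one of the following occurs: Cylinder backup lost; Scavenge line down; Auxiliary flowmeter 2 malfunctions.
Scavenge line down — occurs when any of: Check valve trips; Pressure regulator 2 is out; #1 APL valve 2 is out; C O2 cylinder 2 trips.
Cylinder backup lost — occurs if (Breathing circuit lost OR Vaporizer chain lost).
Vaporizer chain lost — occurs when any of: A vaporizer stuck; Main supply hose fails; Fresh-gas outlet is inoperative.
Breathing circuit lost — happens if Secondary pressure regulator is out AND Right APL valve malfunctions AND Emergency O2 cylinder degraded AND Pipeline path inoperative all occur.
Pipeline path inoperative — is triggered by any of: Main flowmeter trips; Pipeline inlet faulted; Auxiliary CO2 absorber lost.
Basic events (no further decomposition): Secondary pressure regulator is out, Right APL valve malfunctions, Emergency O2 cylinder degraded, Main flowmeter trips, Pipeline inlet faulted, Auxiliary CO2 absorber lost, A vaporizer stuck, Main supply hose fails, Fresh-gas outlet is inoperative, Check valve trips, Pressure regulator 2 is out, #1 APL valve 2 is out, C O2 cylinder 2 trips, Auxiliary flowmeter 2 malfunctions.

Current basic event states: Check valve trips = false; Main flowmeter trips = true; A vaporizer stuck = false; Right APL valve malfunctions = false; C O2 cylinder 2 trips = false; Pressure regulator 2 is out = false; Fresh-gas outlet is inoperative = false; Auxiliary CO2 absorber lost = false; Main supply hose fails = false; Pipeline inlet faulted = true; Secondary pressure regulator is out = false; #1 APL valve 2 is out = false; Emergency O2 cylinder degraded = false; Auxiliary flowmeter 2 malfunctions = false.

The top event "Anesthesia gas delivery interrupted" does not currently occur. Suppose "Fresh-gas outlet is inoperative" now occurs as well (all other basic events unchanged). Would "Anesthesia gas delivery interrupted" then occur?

Counterfactual: set "Fresh-gas outlet is inoperative" to occurred.
Pipeline path inoperative [OR]: Main flowmeter trips=occurs, Pipeline inlet faulted=occurs, Auxiliary CO2 absorber lost=not → at least one input occurs → occurs.
Breathing circuit lost [AND]: Secondary pressure regulator is out=not, Right APL valve malfunctions=not, Emergency O2 cylinder degraded=not, Pipeline path inoperative=occurs → not all inputs occur → does not occur.
Vaporizer chain lost [OR]: A vaporizer stuck=not, Main supply hose fails=not, Fresh-gas outlet is inoperative=occurs → at least one input occurs → occurs.
Cylinder backup lost [OR]: Breathing circuit lost=not, Vaporizer chain lost=occurs → at least one input occurs → occurs.
Scavenge line down [OR]: Check valve trips=not, Pressure regulator 2 is out=not, #1 APL valve 2 is out=not, C O2 cylinder 2 trips=not → no input occurs → does not occur.
Anesthesia gas delivery interrupted [OR]: Cylinder backup lost=occurs, Scavenge line down=not, Auxiliary flowmeter 2 malfunctions=not → at least one input occurs → occurs.

Yes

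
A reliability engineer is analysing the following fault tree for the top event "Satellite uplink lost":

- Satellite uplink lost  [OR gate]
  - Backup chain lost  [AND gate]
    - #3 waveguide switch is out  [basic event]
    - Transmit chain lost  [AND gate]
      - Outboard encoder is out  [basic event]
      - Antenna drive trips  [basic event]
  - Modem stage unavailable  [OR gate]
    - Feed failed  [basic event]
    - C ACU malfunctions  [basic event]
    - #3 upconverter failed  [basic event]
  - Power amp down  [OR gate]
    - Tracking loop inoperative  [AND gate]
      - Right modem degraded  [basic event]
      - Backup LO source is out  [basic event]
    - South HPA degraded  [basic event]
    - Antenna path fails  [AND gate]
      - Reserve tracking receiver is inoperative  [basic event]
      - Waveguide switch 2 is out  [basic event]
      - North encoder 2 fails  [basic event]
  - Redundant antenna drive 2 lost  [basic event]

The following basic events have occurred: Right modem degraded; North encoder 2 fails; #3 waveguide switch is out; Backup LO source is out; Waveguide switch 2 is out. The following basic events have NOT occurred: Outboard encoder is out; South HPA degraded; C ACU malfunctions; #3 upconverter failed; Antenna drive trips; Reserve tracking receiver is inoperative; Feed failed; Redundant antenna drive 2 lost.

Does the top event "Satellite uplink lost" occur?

Yes

Transmit chain lost [AND]: Outboard encoder is out=not, Antenna drive trips=not → not all inputs occur → does not occur.
Backup chain lost [AND]: #3 waveguide switch is out=occurs, Transmit chain lost=not → not all inputs occur → does not occur.
Modem stage unavailable [OR]: Feed failed=not, C ACU malfunctions=not, #3 upconverter failed=not → no input occurs → does not occur.
Tracking loop inoperative [AND]: Right modem degraded=occurs, Backup LO source is out=occurs → all inputs occur → occurs.
Antenna path fails [AND]: Reserve tracking receiver is inoperative=not, Waveguide switch 2 is out=occurs, North encoder 2 fails=occurs → not all inputs occur → does not occur.
Power amp down [OR]: Tracking loop inoperative=occurs, South HPA degraded=not, Antenna path fails=not → at least one input occurs → occurs.
Satellite uplink lost [OR]: Backup chain lost=not, Modem stage unavailable=not, Power amp down=occurs, Redundant antenna drive 2 lost=not → at least one input occurs → occurs.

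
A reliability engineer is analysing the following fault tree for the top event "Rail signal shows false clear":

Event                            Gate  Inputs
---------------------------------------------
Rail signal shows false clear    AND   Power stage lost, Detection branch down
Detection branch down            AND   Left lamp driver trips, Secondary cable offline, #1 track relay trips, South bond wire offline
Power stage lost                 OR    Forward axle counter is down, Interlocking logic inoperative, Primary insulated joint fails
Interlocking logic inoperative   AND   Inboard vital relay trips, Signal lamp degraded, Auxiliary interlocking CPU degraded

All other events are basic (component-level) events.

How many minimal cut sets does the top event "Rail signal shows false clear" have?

3

Interlocking logic inoperative [AND]: one cut set from each child combined → 1 × 1 × 1 = 1 cut set(s).
Power stage lost [OR]: union of children's cut sets → 3 cut set(s).
Detection branch down [AND]: one cut set from each child combined → 1 × 1 × 1 × 1 = 1 cut set(s).
Rail signal shows false clear [AND]: one cut set from each child combined → 3 × 1 = 3 cut set(s).
Minimal cut sets: {#1 track relay trips, Forward axle counter is down, Left lamp driver trips, Secondary cable offline, South bond wire offline}; {#1 track relay trips, Auxiliary interlocking CPU degraded, Inboard vital relay trips, Left lamp driver trips, Secondary cable offline, Signal lamp degraded, South bond wire offline}; {#1 track relay trips, Left lamp driver trips, Primary insulated joint fails, Secondary cable offline, South bond wire offline}.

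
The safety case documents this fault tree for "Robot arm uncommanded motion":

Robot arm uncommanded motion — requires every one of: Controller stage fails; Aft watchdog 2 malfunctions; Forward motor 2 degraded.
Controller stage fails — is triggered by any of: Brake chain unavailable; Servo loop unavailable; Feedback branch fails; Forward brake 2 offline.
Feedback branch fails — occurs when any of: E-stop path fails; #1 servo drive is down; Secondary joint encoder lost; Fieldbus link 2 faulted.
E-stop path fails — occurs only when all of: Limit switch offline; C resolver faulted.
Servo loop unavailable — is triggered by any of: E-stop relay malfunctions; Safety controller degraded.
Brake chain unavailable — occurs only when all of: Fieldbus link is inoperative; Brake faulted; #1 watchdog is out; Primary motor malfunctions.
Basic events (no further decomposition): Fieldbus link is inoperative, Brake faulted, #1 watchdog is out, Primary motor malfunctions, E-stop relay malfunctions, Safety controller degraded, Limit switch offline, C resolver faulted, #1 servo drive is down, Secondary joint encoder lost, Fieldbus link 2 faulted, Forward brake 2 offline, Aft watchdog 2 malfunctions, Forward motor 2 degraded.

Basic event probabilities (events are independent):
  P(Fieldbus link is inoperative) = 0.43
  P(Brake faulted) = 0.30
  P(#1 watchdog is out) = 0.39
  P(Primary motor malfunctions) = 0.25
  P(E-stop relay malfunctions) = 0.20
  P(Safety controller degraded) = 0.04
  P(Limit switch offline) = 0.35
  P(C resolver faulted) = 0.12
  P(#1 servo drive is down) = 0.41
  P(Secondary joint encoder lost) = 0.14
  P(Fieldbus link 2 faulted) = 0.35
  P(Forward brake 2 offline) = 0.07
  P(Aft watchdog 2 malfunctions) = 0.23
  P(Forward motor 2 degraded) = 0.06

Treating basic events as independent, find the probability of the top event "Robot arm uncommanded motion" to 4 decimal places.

P(Brake chain unavailable) [AND] = 0.43 × 0.30 × 0.39 × 0.25 = 0.012578
P(Servo loop unavailable) [OR] = 1 − (1−0.20) × (1−0.04) = 0.232000
P(E-stop path fails) [AND] = 0.35 × 0.12 = 0.042000
P(Feedback branch fails) [OR] = 1 − (1−0.042000) × (1−0.41) × (1−0.14) × (1−0.35) = 0.684042
P(Controller stage fails) [OR] = 1 − (1−0.012578) × (1−0.232000) × (1−0.684042) × (1−0.07) = 0.777169
P(Robot arm uncommanded motion) [AND] = 0.777169 × 0.23 × 0.06 = 0.010725
Rounded to 4 decimal places: P(Robot arm uncommanded motion) ≈ 0.0107.

0.0107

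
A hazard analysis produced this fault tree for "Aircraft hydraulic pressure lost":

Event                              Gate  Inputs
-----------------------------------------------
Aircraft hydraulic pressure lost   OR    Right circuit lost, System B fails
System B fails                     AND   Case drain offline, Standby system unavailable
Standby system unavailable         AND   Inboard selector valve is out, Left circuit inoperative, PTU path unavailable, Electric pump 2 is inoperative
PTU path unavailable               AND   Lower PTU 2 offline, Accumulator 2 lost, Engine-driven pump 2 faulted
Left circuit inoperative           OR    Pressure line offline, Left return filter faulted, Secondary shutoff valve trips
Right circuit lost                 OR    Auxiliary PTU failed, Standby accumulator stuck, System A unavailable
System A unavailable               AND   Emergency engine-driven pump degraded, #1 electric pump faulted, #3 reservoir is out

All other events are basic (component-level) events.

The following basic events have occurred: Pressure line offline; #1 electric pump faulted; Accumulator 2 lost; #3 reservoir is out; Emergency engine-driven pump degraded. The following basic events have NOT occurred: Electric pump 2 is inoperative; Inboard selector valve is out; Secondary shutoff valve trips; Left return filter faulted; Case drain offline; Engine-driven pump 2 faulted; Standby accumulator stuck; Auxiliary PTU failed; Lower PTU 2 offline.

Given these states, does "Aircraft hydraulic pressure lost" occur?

System A unavailable [AND]: Emergency engine-driven pump degraded=occurs, #1 electric pump faulted=occurs, #3 reservoir is out=occurs → all inputs occur → occurs.
Right circuit lost [OR]: Auxiliary PTU failed=not, Standby accumulator stuck=not, System A unavailable=occurs → at least one input occurs → occurs.
Left circuit inoperative [OR]: Pressure line offline=occurs, Left return filter faulted=not, Secondary shutoff valve trips=not → at least one input occurs → occurs.
PTU path unavailable [AND]: Lower PTU 2 offline=not, Accumulator 2 lost=occurs, Engine-driven pump 2 faulted=not → not all inputs occur → does not occur.
Standby system unavailable [AND]: Inboard selector valve is out=not, Left circuit inoperative=occurs, PTU path unavailable=not, Electric pump 2 is inoperative=not → not all inputs occur → does not occur.
System B fails [AND]: Case drain offline=not, Standby system unavailable=not → not all inputs occur → does not occur.
Aircraft hydraulic pressure lost [OR]: Right circuit lost=occurs, System B fails=not → at least one input occurs → occurs.

Yes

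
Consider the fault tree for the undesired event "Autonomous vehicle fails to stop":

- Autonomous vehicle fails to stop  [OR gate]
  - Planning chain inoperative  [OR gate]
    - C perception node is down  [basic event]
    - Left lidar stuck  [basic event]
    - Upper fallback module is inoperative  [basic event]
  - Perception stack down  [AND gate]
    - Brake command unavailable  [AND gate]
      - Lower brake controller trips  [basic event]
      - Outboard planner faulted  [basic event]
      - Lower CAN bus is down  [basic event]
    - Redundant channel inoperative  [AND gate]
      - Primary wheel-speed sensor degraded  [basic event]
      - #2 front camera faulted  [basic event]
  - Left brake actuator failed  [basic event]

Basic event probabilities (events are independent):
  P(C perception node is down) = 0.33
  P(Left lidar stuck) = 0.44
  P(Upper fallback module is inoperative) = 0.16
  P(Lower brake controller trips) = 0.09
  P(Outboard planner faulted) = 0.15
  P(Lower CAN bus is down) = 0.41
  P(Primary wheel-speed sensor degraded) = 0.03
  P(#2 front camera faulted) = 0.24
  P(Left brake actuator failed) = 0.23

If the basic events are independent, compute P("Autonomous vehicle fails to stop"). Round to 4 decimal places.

0.7573

P(Planning chain inoperative) [OR] = 1 − (1−0.33) × (1−0.44) × (1−0.16) = 0.684832
P(Brake command unavailable) [AND] = 0.09 × 0.15 × 0.41 = 0.005535
P(Redundant channel inoperative) [AND] = 0.03 × 0.24 = 0.007200
P(Perception stack down) [AND] = 0.005535 × 0.007200 = 0.000040
P(Autonomous vehicle fails to stop) [OR] = 1 − (1−0.684832) × (1−0.000040) × (1−0.23) = 0.757330
Rounded to 4 decimal places: P(Autonomous vehicle fails to stop) ≈ 0.7573.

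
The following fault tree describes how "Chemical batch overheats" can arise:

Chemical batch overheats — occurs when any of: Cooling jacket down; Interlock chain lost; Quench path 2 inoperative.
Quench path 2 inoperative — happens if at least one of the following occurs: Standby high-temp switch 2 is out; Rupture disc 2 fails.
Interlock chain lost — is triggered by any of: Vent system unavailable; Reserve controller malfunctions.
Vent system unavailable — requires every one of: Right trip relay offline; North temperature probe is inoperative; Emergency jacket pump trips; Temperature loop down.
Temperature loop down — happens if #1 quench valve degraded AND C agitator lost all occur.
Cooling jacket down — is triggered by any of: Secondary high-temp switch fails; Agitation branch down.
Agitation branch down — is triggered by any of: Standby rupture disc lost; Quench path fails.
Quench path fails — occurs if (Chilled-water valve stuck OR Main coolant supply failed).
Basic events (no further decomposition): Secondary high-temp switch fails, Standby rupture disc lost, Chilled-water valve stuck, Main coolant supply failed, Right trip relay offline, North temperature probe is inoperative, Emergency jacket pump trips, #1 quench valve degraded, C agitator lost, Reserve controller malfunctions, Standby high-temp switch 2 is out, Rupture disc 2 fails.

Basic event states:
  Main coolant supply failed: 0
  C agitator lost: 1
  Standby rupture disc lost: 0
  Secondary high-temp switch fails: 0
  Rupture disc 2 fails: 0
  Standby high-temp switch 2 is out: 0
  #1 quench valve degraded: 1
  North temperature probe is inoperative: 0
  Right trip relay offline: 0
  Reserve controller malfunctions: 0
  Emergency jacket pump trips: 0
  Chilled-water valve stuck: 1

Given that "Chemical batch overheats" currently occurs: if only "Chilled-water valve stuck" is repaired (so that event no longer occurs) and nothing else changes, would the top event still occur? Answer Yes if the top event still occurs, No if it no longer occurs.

No

Counterfactual: set "Chilled-water valve stuck" to not occurred.
Quench path fails [OR]: Chilled-water valve stuck=not, Main coolant supply failed=not → no input occurs → does not occur.
Agitation branch down [OR]: Standby rupture disc lost=not, Quench path fails=not → no input occurs → does not occur.
Cooling jacket down [OR]: Secondary high-temp switch fails=not, Agitation branch down=not → no input occurs → does not occur.
Temperature loop down [AND]: #1 quench valve degraded=occurs, C agitator lost=occurs → all inputs occur → occurs.
Vent system unavailable [AND]: Right trip relay offline=not, North temperature probe is inoperative=not, Emergency jacket pump trips=not, Temperature loop down=occurs → not all inputs occur → does not occur.
Interlock chain lost [OR]: Vent system unavailable=not, Reserve controller malfunctions=not → no input occurs → does not occur.
Quench path 2 inoperative [OR]: Standby high-temp switch 2 is out=not, Rupture disc 2 fails=not → no input occurs → does not occur.
Chemical batch overheats [OR]: Cooling jacket down=not, Interlock chain lost=not, Quench path 2 inoperative=not → no input occurs → does not occur.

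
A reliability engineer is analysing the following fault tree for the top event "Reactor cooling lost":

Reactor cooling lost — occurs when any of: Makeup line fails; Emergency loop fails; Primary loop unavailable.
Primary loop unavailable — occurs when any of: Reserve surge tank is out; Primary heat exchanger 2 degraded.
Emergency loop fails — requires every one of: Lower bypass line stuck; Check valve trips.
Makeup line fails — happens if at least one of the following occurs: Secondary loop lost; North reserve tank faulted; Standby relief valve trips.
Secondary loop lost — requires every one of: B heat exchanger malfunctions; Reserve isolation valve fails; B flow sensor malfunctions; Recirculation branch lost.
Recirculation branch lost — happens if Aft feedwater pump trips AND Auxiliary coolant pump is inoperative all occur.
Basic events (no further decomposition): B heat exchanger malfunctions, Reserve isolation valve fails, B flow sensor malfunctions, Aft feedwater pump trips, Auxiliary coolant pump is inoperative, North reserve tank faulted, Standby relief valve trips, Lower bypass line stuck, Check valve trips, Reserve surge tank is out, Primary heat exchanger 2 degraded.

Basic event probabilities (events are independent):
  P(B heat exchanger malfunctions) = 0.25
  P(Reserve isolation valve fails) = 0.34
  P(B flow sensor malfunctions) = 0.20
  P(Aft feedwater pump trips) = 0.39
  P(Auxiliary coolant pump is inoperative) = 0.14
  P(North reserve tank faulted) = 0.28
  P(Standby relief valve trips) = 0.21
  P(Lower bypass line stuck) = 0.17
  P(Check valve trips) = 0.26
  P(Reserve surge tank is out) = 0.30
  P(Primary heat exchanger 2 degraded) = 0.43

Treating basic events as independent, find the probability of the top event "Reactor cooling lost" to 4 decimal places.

P(Recirculation branch lost) [AND] = 0.39 × 0.14 = 0.054600
P(Secondary loop lost) [AND] = 0.25 × 0.34 × 0.20 × 0.054600 = 0.000928
P(Makeup line fails) [OR] = 1 − (1−0.000928) × (1−0.28) × (1−0.21) = 0.431728
P(Emergency loop fails) [AND] = 0.17 × 0.26 = 0.044200
P(Primary loop unavailable) [OR] = 1 − (1−0.30) × (1−0.43) = 0.601000
P(Reactor cooling lost) [OR] = 1 − (1−0.431728) × (1−0.044200) × (1−0.601000) = 0.783281
Rounded to 4 decimal places: P(Reactor cooling lost) ≈ 0.7833.

0.7833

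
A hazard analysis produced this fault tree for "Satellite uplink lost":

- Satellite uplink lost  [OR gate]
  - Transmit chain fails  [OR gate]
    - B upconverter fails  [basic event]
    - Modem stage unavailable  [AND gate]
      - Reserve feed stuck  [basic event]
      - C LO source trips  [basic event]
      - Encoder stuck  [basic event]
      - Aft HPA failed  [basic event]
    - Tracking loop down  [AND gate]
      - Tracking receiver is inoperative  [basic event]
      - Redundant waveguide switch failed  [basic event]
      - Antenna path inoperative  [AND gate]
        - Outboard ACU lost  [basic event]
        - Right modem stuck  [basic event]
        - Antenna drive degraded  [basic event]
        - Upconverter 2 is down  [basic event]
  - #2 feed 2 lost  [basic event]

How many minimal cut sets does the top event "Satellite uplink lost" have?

Modem stage unavailable [AND]: one cut set from each child combined → 1 × 1 × 1 × 1 = 1 cut set(s).
Antenna path inoperative [AND]: one cut set from each child combined → 1 × 1 × 1 × 1 = 1 cut set(s).
Tracking loop down [AND]: one cut set from each child combined → 1 × 1 × 1 = 1 cut set(s).
Transmit chain fails [OR]: union of children's cut sets → 3 cut set(s).
Satellite uplink lost [OR]: union of children's cut sets → 4 cut set(s).
Minimal cut sets: {B upconverter fails}; {Aft HPA failed, C LO source trips, Encoder stuck, Reserve feed stuck}; {Antenna drive degraded, Outboard ACU lost, Redundant waveguide switch failed, Right modem stuck, Tracking receiver is inoperative, Upconverter 2 is down}; {#2 feed 2 lost}.

4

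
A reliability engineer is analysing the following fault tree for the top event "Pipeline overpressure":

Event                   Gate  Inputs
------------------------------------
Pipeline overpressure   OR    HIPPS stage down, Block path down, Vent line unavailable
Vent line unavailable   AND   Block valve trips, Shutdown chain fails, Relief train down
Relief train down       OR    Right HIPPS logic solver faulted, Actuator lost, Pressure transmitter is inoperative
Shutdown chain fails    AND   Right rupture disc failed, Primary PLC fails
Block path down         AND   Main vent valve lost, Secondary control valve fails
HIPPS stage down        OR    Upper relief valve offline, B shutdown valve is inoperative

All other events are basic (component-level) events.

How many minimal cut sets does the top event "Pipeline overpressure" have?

HIPPS stage down [OR]: union of children's cut sets → 2 cut set(s).
Block path down [AND]: one cut set from each child combined → 1 × 1 = 1 cut set(s).
Shutdown chain fails [AND]: one cut set from each child combined → 1 × 1 = 1 cut set(s).
Relief train down [OR]: union of children's cut sets → 3 cut set(s).
Vent line unavailable [AND]: one cut set from each child combined → 1 × 1 × 3 = 3 cut set(s).
Pipeline overpressure [OR]: union of children's cut sets → 6 cut set(s).
Minimal cut sets: {Upper relief valve offline}; {B shutdown valve is inoperative}; {Main vent valve lost, Secondary control valve fails}; {Block valve trips, Primary PLC fails, Right HIPPS logic solver faulted, Right rupture disc failed}; {Actuator lost, Block valve trips, Primary PLC fails, Right rupture disc failed}; {Block valve trips, Pressure transmitter is inoperative, Primary PLC fails, Right rupture disc failed}.

6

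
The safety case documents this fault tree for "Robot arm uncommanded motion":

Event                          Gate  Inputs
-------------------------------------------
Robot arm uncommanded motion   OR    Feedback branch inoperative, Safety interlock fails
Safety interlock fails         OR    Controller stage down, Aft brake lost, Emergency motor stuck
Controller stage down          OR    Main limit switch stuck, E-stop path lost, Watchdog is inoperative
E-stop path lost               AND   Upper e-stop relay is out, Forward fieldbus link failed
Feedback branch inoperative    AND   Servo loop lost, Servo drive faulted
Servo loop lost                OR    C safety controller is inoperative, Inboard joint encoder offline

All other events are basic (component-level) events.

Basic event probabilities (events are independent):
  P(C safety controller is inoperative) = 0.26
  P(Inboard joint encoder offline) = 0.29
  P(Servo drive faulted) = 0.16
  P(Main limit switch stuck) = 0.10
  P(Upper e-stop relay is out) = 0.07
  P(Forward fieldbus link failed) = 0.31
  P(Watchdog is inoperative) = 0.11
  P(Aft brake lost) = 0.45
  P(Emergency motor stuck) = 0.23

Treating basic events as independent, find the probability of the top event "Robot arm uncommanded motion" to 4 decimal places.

P(Servo loop lost) [OR] = 1 − (1−0.26) × (1−0.29) = 0.474600
P(Feedback branch inoperative) [AND] = 0.474600 × 0.16 = 0.075936
P(E-stop path lost) [AND] = 0.07 × 0.31 = 0.021700
P(Controller stage down) [OR] = 1 − (1−0.10) × (1−0.021700) × (1−0.11) = 0.216382
P(Safety interlock fails) [OR] = 1 − (1−0.216382) × (1−0.45) × (1−0.23) = 0.668138
P(Robot arm uncommanded motion) [OR] = 1 − (1−0.075936) × (1−0.668138) = 0.693338
Rounded to 4 decimal places: P(Robot arm uncommanded motion) ≈ 0.6933.

0.6933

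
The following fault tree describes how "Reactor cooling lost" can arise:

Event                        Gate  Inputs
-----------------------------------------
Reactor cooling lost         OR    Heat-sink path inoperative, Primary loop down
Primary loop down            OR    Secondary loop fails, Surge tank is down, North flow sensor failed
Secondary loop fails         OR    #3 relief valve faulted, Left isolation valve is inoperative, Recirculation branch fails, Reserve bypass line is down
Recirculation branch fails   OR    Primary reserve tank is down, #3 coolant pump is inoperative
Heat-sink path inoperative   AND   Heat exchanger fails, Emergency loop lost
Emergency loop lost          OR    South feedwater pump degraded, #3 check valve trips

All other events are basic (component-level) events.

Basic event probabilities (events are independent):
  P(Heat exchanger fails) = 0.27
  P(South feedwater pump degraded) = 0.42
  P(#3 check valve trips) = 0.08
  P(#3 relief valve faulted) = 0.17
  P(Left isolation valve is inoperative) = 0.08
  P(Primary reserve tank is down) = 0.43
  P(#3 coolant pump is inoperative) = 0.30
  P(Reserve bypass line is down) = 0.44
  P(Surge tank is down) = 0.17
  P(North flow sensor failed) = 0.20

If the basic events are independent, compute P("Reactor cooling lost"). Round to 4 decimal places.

P(Emergency loop lost) [OR] = 1 − (1−0.42) × (1−0.08) = 0.466400
P(Heat-sink path inoperative) [AND] = 0.27 × 0.466400 = 0.125928
P(Recirculation branch fails) [OR] = 1 − (1−0.43) × (1−0.30) = 0.601000
P(Secondary loop fails) [OR] = 1 − (1−0.17) × (1−0.08) × (1−0.601000) × (1−0.44) = 0.829381
P(Primary loop down) [OR] = 1 − (1−0.829381) × (1−0.17) × (1−0.20) = 0.886709
P(Reactor cooling lost) [OR] = 1 − (1−0.125928) × (1−0.886709) = 0.900976
Rounded to 4 decimal places: P(Reactor cooling lost) ≈ 0.9010.

0.9010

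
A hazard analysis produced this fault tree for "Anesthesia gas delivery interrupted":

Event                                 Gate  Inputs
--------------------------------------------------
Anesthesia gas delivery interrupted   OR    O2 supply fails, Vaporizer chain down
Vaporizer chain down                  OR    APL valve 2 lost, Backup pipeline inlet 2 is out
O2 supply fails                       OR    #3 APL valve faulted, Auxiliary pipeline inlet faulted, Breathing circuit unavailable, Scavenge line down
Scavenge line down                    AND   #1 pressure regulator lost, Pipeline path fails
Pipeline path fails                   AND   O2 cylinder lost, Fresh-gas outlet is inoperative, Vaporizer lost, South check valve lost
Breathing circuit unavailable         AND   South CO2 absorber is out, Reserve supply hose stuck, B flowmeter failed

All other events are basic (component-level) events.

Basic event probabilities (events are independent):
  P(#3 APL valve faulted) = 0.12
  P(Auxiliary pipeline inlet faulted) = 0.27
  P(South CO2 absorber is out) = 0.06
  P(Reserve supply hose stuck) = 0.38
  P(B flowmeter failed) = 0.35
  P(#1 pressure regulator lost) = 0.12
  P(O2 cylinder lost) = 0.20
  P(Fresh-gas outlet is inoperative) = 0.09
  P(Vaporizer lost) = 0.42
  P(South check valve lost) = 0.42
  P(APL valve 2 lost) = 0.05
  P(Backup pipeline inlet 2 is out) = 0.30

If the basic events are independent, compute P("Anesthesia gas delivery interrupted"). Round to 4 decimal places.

P(Breathing circuit unavailable) [AND] = 0.06 × 0.38 × 0.35 = 0.007980
P(Pipeline path fails) [AND] = 0.20 × 0.09 × 0.42 × 0.42 = 0.003175
P(Scavenge line down) [AND] = 0.12 × 0.003175 = 0.000381
P(O2 supply fails) [OR] = 1 − (1−0.12) × (1−0.27) × (1−0.007980) × (1−0.000381) = 0.362969
P(Vaporizer chain down) [OR] = 1 − (1−0.05) × (1−0.30) = 0.335000
P(Anesthesia gas delivery interrupted) [OR] = 1 − (1−0.362969) × (1−0.335000) = 0.576374
Rounded to 4 decimal places: P(Anesthesia gas delivery interrupted) ≈ 0.5764.

0.5764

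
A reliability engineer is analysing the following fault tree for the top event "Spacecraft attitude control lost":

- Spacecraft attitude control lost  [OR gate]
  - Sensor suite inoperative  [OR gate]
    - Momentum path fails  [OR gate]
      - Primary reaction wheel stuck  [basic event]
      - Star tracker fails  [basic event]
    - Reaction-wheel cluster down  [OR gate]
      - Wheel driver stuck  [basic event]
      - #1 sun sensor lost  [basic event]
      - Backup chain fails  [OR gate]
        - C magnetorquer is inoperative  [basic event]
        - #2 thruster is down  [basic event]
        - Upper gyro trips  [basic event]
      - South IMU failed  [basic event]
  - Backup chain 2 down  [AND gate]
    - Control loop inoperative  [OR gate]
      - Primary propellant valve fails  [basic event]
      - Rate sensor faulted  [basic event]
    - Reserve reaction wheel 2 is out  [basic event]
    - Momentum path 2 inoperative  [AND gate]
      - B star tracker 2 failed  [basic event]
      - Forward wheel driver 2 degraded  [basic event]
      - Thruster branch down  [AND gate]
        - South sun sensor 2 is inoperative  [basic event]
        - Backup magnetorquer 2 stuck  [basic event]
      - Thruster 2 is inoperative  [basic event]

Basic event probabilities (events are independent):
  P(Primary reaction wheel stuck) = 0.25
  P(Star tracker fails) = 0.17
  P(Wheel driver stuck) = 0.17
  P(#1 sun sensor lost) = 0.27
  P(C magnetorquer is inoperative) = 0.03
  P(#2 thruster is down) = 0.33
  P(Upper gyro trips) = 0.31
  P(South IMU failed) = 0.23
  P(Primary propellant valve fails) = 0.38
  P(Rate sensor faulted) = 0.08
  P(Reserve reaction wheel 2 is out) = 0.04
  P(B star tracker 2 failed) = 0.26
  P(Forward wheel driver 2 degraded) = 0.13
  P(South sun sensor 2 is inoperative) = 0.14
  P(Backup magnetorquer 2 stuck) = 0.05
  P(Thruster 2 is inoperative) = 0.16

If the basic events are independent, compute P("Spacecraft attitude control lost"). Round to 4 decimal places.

P(Momentum path fails) [OR] = 1 − (1−0.25) × (1−0.17) = 0.377500
P(Backup chain fails) [OR] = 1 − (1−0.03) × (1−0.33) × (1−0.31) = 0.551569
P(Reaction-wheel cluster down) [OR] = 1 − (1−0.17) × (1−0.27) × (1−0.551569) × (1−0.23) = 0.790788
P(Sensor suite inoperative) [OR] = 1 − (1−0.377500) × (1−0.790788) = 0.869766
P(Control loop inoperative) [OR] = 1 − (1−0.38) × (1−0.08) = 0.429600
P(Thruster branch down) [AND] = 0.14 × 0.05 = 0.007000
P(Momentum path 2 inoperative) [AND] = 0.26 × 0.13 × 0.007000 × 0.16 = 0.000038
P(Backup chain 2 down) [AND] = 0.429600 × 0.04 × 0.000038 = 0.000001
P(Spacecraft attitude control lost) [OR] = 1 − (1−0.869766) × (1−0.000001) = 0.869766
Rounded to 4 decimal places: P(Spacecraft attitude control lost) ≈ 0.8698.

0.8698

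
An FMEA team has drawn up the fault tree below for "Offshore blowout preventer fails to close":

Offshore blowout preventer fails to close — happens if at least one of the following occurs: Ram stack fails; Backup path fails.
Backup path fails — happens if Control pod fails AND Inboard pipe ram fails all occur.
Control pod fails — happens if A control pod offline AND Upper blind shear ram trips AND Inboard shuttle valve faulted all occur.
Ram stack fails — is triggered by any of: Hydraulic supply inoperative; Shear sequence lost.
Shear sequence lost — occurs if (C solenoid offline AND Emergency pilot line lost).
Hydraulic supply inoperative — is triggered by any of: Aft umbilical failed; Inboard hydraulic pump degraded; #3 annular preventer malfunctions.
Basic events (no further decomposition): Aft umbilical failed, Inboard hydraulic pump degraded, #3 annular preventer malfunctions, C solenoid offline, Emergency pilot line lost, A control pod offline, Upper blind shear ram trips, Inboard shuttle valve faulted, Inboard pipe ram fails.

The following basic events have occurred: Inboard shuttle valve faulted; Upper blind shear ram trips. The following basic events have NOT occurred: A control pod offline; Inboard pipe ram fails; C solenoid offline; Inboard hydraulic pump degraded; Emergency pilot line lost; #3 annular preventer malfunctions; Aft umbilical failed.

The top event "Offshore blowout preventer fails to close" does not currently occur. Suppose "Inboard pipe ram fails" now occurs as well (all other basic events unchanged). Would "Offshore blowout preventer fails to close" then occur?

Counterfactual: set "Inboard pipe ram fails" to occurred.
Hydraulic supply inoperative [OR]: Aft umbilical failed=not, Inboard hydraulic pump degraded=not, #3 annular preventer malfunctions=not → no input occurs → does not occur.
Shear sequence lost [AND]: C solenoid offline=not, Emergency pilot line lost=not → not all inputs occur → does not occur.
Ram stack fails [OR]: Hydraulic supply inoperative=not, Shear sequence lost=not → no input occurs → does not occur.
Control pod fails [AND]: A control pod offline=not, Upper blind shear ram trips=occurs, Inboard shuttle valve faulted=occurs → not all inputs occur → does not occur.
Backup path fails [AND]: Control pod fails=not, Inboard pipe ram fails=occurs → not all inputs occur → does not occur.
Offshore blowout preventer fails to close [OR]: Ram stack fails=not, Backup path fails=not → no input occurs → does not occur.

No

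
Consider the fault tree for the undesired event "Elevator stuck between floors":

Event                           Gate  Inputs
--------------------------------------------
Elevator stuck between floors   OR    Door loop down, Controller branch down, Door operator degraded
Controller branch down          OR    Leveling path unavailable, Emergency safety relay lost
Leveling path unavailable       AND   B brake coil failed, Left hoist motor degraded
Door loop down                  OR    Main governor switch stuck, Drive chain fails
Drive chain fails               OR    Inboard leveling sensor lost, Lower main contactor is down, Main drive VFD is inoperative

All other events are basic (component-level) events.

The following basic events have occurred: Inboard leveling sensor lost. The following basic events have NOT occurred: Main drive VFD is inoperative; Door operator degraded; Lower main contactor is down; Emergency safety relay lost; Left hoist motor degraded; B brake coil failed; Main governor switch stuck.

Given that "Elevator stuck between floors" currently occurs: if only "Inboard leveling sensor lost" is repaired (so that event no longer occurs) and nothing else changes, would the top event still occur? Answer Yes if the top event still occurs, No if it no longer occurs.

Counterfactual: set "Inboard leveling sensor lost" to not occurred.
Drive chain fails [OR]: Inboard leveling sensor lost=not, Lower main contactor is down=not, Main drive VFD is inoperative=not → no input occurs → does not occur.
Door loop down [OR]: Main governor switch stuck=not, Drive chain fails=not → no input occurs → does not occur.
Leveling path unavailable [AND]: B brake coil failed=not, Left hoist motor degraded=not → not all inputs occur → does not occur.
Controller branch down [OR]: Leveling path unavailable=not, Emergency safety relay lost=not → no input occurs → does not occur.
Elevator stuck between floors [OR]: Door loop down=not, Controller branch down=not, Door operator degraded=not → no input occurs → does not occur.

No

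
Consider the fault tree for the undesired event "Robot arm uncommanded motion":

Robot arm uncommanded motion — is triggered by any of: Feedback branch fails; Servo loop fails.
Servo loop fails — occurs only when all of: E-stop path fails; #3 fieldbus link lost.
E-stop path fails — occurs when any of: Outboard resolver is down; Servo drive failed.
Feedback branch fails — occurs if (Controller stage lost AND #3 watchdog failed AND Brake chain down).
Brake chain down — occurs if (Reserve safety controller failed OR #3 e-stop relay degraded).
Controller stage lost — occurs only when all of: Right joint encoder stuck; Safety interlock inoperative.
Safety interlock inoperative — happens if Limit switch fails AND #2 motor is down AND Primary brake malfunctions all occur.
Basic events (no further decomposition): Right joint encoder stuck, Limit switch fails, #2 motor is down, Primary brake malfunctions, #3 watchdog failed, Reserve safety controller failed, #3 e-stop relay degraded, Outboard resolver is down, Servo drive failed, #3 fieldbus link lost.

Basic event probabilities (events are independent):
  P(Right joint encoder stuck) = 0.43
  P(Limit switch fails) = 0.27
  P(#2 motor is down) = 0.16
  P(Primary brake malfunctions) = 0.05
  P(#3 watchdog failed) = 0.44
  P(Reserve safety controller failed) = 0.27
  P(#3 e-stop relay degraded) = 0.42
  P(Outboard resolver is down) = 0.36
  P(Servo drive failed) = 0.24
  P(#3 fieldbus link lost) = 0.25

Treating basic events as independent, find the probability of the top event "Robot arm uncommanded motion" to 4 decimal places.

0.1286

P(Safety interlock inoperative) [AND] = 0.27 × 0.16 × 0.05 = 0.002160
P(Controller stage lost) [AND] = 0.43 × 0.002160 = 0.000929
P(Brake chain down) [OR] = 1 − (1−0.27) × (1−0.42) = 0.576600
P(Feedback branch fails) [AND] = 0.000929 × 0.44 × 0.576600 = 0.000236
P(E-stop path fails) [OR] = 1 − (1−0.36) × (1−0.24) = 0.513600
P(Servo loop fails) [AND] = 0.513600 × 0.25 = 0.128400
P(Robot arm uncommanded motion) [OR] = 1 − (1−0.000236) × (1−0.128400) = 0.128606
Rounded to 4 decimal places: P(Robot arm uncommanded motion) ≈ 0.1286.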